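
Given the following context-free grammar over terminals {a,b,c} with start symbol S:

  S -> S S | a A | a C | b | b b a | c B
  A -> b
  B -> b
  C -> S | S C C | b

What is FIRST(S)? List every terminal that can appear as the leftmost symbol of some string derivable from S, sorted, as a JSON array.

Compute FIRST by fixpoint:
iter 1:
  A via A→b: +{b}
  B via B→b: +{b}
  C via C→b: +{b}
  S via S→a A: +{a}
  S via S→b: +{b}
  S via S→c B: +{c}
  S: {a,b,c}  A: {b}  B: {b}  C: {b}
iter 2:
  C via C→S: +{a,c}
  S: {a,b,c}  A: {b}  B: {b}  C: {a,b,c}
iter 3: (stable)
  S: {a,b,c}  A: {b}  B: {b}  C: {a,b,c}

FIRST(S) = ["a", "b", "c"]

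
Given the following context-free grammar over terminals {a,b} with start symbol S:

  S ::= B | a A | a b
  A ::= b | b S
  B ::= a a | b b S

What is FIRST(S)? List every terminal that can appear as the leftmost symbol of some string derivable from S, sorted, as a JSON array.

Compute FIRST by fixpoint:
[1]
  A via A→b: +{b}
  B via B→a a: +{a}
  B via B→b b S: +{b}
  S via S→B: +{a,b}
  FIRST(S)={a,b}  FIRST(A)={b}  FIRST(B)={a,b}
[2] — fixpoint
  FIRST(S)={a,b}  FIRST(A)={b}  FIRST(B)={a,b}

FIRST(S) = ["a", "b"]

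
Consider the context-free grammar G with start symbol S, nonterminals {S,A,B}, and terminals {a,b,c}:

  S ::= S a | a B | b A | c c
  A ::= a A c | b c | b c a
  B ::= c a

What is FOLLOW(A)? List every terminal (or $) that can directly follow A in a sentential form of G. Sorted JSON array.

FIRST sets, iterate to fixpoint:
[1]
  A via A→a A c: +{a}
  A via A→b c: +{b}
  B via B→c a: +{c}
  S via S→a B: +{a}
  S via S→b A: +{b}
  S via S→c c: +{c}
  FIRST[S]={a,b,c}  FIRST[A]={a,b}  FIRST[B]={c}
[2] (no change)
  FIRST[S]={a,b,c}  FIRST[A]={a,b}  FIRST[B]={c}

FOLLOW sets:
FOLLOW(S) := {$}
round 1:
  A→a A c: FOLLOW(A) ⊇ FIRST(c) = {c}; new: +{c}
  S→S a: FOLLOW(S) ⊇ FIRST(a) = {a}; new: +{a}
  S→a B: FOLLOW(B) ⊇ FOLLOW(S) ⊇ {$,a}; new: +{$,a}
  S→b A: FOLLOW(A) ⊇ FOLLOW(S) ⊇ {$,a}; new: +{$,a}
  S: {$,a}  A: {$,a,c}  B: {$,a}
round 2: — fixpoint
  S: {$,a}  A: {$,a,c}  B: {$,a}

FOLLOW(A) = ["$", "a", "c"]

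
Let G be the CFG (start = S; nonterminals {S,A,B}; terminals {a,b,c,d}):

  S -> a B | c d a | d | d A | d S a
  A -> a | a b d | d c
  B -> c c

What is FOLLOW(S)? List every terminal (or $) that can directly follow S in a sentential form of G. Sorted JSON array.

Compute FIRST by fixpoint:
[1]
  A via A→a: +{a}
  A via A→d c: +{d}
  B via B→c c: +{c}
  S via S→a B: +{a}
  S via S→c d a: +{c}
  S via S→d: +{d}
  S: {a,c,d}  A: {a,d}  B: {c}
[2] — fixpoint
  S: {a,c,d}  A: {a,d}  B: {c}

FOLLOW iteration:
initialize: $ ∈ FOLLOW(S)
pass 1:
  S→a B: FOLLOW(B) ⊇ FOLLOW(S) ⊇ {$}; new: +{$}
  S→d A: FOLLOW(A) ⊇ FOLLOW(S) ⊇ {$}; new: +{$}
  S→d S a: FOLLOW(S) ⊇ FIRST(a) = {a}; new: +{a}
  FOLLOW[S]={$,a}  FOLLOW[A]={$}  FOLLOW[B]={$}
pass 2:
  S→a B: FOLLOW(B) ⊇ FOLLOW(S) ⊇ {$,a}; new: +{a}
  S→d A: FOLLOW(A) ⊇ FOLLOW(S) ⊇ {$,a}; new: +{a}
  FOLLOW[S]={$,a}  FOLLOW[A]={$,a}  FOLLOW[B]={$,a}
pass 3: (no change)
  FOLLOW[S]={$,a}  FOLLOW[A]={$,a}  FOLLOW[B]={$,a}

FOLLOW(S) = ["$", "a"]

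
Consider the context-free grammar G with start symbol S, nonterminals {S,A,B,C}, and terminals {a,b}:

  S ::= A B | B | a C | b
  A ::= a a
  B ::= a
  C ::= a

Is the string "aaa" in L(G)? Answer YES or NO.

Convert to CNF:
  S -> A B | T0 C | a | b
  A -> T0 T0
  B -> a
  C -> a
  T0 -> a

CYK fill:
  [0..0]={B,C,S,T0}  "a"  orig:{B,C,S}
  [1..1]={B,C,S,T0}  "a"  orig:{B,C,S}
  [2..2]={B,C,S,T0}  "a"  orig:{B,C,S}
  [0..1]={A,S}  "aa"
  [1..2]={A,S}  "aa"
  [0..2]={S}  "aaa"

S ∈ T[0,2] ⇒ YES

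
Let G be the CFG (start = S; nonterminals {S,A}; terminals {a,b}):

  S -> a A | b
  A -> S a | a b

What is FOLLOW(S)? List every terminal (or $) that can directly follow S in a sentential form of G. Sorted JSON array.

FIRST iteration:
round 1:
  A via A→a b: +{a}
  S via S→a A: +{a}
  S via S→b: +{b}
  FIRST(S)={a,b}  FIRST(A)={a}
round 2:
  A via A→S a: +{b}
  FIRST(S)={a,b}  FIRST(A)={a,b}
round 3: (stable)
  FIRST(S)={a,b}  FIRST(A)={a,b}

Compute FOLLOW by fixpoint:
FOLLOW(S) := {$}
iter 1:
  A→S a: FOLLOW(S) ⊇ FIRST(a) = {a}; new: +{a}
  S→a A: FOLLOW(A) ⊇ FOLLOW(S) ⊇ {$,a}; new: +{$,a}
  FOLLOW(S)={$,a}  FOLLOW(A)={$,a}
iter 2: — fixpoint
  FOLLOW(S)={$,a}  FOLLOW(A)={$,a}

FOLLOW(S) = ["$", "a"]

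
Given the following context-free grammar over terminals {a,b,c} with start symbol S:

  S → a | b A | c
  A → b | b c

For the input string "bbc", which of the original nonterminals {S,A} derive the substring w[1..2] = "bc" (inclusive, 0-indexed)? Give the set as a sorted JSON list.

CNF form of G:
  S -> T0 A | a | c
  A -> T0 T1 | b
  T0 -> b
  T1 -> c

CYK fill, restricted to cells inside w[1..2]:
  T[1,1] 'b' = {A,T0}  orig:{A}
  T[2,2] 'c' = {S,T1}  orig:{S}
  T[1,2] 'bc' = {A}

Original NTs in T[1,2] deriving "bc": ["A"]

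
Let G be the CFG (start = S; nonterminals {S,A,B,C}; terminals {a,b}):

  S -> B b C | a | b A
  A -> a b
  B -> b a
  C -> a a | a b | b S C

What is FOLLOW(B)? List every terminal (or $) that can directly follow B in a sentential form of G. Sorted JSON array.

FIRST sets, iterate to fixpoint:
iter 1:
  A via A→a b: +{a}
  B via B→b a: +{b}
  C via C→a a: +{a}
  C via C→b S C: +{b}
  S via S→B b C: +{b}
  S via S→a: +{a}
  FIRST(S)={a,b}  FIRST(A)={a}  FIRST(B)={b}  FIRST(C)={a,b}
iter 2: (stable)
  FIRST(S)={a,b}  FIRST(A)={a}  FIRST(B)={b}  FIRST(C)={a,b}

FOLLOW sets:
initialize: $ ∈ FOLLOW(S)
iter 1:
  C→b S C: FOLLOW(S) ⊇ FIRST(C) = {a,b}; new: +{a,b}
  S→B b C: FOLLOW(B) ⊇ FIRST(b) = {b}; new: +{b}
  S→B b C: FOLLOW(C) ⊇ FOLLOW(S) ⊇ {$,a,b}; new: +{$,a,b}
  S→b A: FOLLOW(A) ⊇ FOLLOW(S) ⊇ {$,a,b}; new: +{$,a,b}
  S: {$,a,b}  A: {$,a,b}  B: {b}  C: {$,a,b}
iter 2: (stable)
  S: {$,a,b}  A: {$,a,b}  B: {b}  C: {$,a,b}

FOLLOW(B) = ["b"]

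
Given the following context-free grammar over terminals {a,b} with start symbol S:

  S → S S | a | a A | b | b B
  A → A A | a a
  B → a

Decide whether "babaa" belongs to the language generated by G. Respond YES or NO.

CNF form of G:
  S -> S S | T0 A | T1 B | a | b
  A -> A A | T0 T0
  B -> a
  T0 -> a
  T1 -> b

Fill CYK table bottom-up:
  cell(0,0) b: {S,T1}  orig:{S}
  cell(1,1) a: {B,S,T0}  orig:{B,S}
  cell(2,2) b: {S,T1}  orig:{S}
  cell(3,3) a: {B,S,T0}  orig:{B,S}
  cell(4,4) a: {B,S,T0}  orig:{B,S}
  cell(0,1) ba: {S}
  cell(1,2) ab: {S}
  cell(2,3) ba: {S}
  cell(3,4) aa: {A,S}
  cell(0,2) bab: {S}
  cell(1,3) aba: {S}
  cell(2,4) baa: {S}
  cell(0,3) baba: {S}
  cell(1,4) abaa: {S}
  cell(0,4) babaa: {S}

S ∈ T[0,4] ⇒ YES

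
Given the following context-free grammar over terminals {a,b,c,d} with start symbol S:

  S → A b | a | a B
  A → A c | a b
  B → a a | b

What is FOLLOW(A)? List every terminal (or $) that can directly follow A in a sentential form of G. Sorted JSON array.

Compute FIRST by fixpoint:
pass 1:
  A via A→a b: +{a}
  B via B→a a: +{a}
  B via B→b: +{b}
  S via S→A b: +{a}
  FIRST[S]={a}  FIRST[A]={a}  FIRST[B]={a,b}
pass 2: done
  FIRST[S]={a}  FIRST[A]={a}  FIRST[B]={a,b}

Compute FOLLOW by fixpoint:
initialize: $ ∈ FOLLOW(S)
[1]
  A→A c: FOLLOW(A) ⊇ FIRST(c) = {c}; new: +{c}
  S→A b: FOLLOW(A) ⊇ FIRST(b) = {b}; new: +{b}
  S→a B: FOLLOW(B) ⊇ FOLLOW(S) ⊇ {$}; new: +{$}
  S: {$}  A: {b,c}  B: {$}
[2] (no change)
  S: {$}  A: {b,c}  B: {$}

FOLLOW(A) = ["b", "c"]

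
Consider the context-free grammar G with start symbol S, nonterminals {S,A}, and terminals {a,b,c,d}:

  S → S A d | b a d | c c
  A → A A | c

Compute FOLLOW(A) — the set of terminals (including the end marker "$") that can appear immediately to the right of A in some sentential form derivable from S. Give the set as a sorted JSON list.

FIRST iteration:
iter 1:
  A via A→c: +{c}
  S via S→b a d: +{b}
  S via S→c c: +{c}
  S: {b,c}  A: {c}
iter 2: (stable)
  S: {b,c}  A: {c}

FOLLOW iteration:
initialize: $ ∈ FOLLOW(S)
pass 1:
  A→A A: FOLLOW(A) ⊇ FIRST(A) = {c}; new: +{c}
  S→S A d: FOLLOW(S) ⊇ FIRST(A) = {c}; new: +{c}
  S→S A d: FOLLOW(A) ⊇ FIRST(d) = {d}; new: +{d}
  S: {$,c}  A: {c,d}
pass 2: done
  S: {$,c}  A: {c,d}

FOLLOW(A) = ["c", "d"]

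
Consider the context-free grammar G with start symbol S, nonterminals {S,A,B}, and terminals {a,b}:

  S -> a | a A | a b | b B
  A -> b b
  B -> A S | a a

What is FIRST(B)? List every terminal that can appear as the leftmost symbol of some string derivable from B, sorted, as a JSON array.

FIRST iteration:
[1]
  A via A→b b: +{b}
  B via B→A S: +{b}
  B via B→a a: +{a}
  S via S→a: +{a}
  S via S→b B: +{b}
  S: {a,b}  A: {b}  B: {a,b}
[2] (no change)
  S: {a,b}  A: {b}  B: {a,b}

FIRST(B) = ["a", "b"]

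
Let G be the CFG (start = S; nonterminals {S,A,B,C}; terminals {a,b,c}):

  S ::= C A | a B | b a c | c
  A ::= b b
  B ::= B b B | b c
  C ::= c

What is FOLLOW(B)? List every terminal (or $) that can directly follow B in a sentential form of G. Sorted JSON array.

Compute FIRST by fixpoint:
pass 1:
  A via A→b b: +{b}
  B via B→b c: +{b}
  C via C→c: +{c}
  S via S→C A: +{c}
  S via S→a B: +{a}
  S via S→b a c: +{b}
  FIRST(S)={a,b,c}  FIRST(A)={b}  FIRST(B)={b}  FIRST(C)={c}
pass 2: done
  FIRST(S)={a,b,c}  FIRST(A)={b}  FIRST(B)={b}  FIRST(C)={c}

FOLLOW sets:
seed FOLLOW(S) with $
pass 1:
  B→B b B: FOLLOW(B) ⊇ FIRST(b) = {b}; new: +{b}
  S→C A: FOLLOW(C) ⊇ FIRST(A) = {b}; new: +{b}
  S→C A: FOLLOW(A) ⊇ FOLLOW(S) ⊇ {$}; new: +{$}
  S→a B: FOLLOW(B) ⊇ FOLLOW(S) ⊇ {$}; new: +{$}
  FOLLOW(S)={$}  FOLLOW(A)={$}  FOLLOW(B)={$,b}  FOLLOW(C)={b}
pass 2: (stable)
  FOLLOW(S)={$}  FOLLOW(A)={$}  FOLLOW(B)={$,b}  FOLLOW(C)={b}

FOLLOW(B) = ["$", "b"]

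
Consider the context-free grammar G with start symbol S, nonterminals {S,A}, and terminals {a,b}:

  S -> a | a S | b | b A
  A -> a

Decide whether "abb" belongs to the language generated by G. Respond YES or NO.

CNF form of G:
  S -> T0 S | T1 A | a | b
  A -> a
  T0 -> a
  T1 -> b

CYK fill:
  T[0,0] 'a' = {A,S,T0}  orig:{A,S}
  T[1,1] 'b' = {S,T1}  orig:{S}
  T[2,2] 'b' = {S,T1}  orig:{S}
  T[0,1] 'ab' = {S}
  T[1,2] 'bb' = ∅
  T[0,2] 'abb' = ∅

S ∉ T[0,2] ⇒ NO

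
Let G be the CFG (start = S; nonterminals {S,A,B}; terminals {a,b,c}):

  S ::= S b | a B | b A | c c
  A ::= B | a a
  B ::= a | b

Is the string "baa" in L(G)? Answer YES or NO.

CNF form of G:
  S -> S T1 | T0 B | T1 A | T2 T2
  A -> T0 T0 | a | b
  B -> a | b
  T0 -> a
  T1 -> b
  T2 -> c

Fill CYK table bottom-up:
  T[0,0] 'b' = {A,B,T1}  orig:{A,B}
  T[1,1] 'a' = {A,B,T0}  orig:{A,B}
  T[2,2] 'a' = {A,B,T0}  orig:{A,B}
  T[0,1] 'ba' = {S}
  T[1,2] 'aa' = {A,S}
  T[0,2] 'baa' = {S}

S ∈ T[0,2] ⇒ YES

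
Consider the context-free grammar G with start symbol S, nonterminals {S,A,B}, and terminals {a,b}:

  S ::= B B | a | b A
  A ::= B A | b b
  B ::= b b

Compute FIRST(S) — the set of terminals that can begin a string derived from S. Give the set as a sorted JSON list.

Compute FIRST by fixpoint:
[1]
  A via A→b b: +{b}
  B via B→b b: +{b}
  S via S→B B: +{b}
  S via S→a: +{a}
  FIRST(S)={a,b}  FIRST(A)={b}  FIRST(B)={b}
[2] (no change)
  FIRST(S)={a,b}  FIRST(A)={b}  FIRST(B)={b}

FIRST(S) = ["a", "b"]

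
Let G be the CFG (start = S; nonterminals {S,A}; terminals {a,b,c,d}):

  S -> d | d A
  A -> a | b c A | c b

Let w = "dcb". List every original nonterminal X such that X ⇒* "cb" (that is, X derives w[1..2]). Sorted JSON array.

CNF form of G:
  S -> T2 A | d
  A -> T0 X3 | T1 T0 | a
  T0 -> b
  T1 -> c
  T2 -> d
  X3 -> T1 A

CYK table (by increasing span) — only the sub-triangle for w[1..2]:
  cell(1,1) c: {T1}  orig:{}
  cell(2,2) b: {T0}  orig:{}
  cell(1,2) cb: {A}

Original NTs in T[1,2] deriving "cb": ["A"]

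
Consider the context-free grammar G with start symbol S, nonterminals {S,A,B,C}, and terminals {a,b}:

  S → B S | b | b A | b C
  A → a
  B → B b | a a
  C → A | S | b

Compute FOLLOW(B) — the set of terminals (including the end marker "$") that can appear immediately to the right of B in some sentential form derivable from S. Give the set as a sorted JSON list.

Compute FIRST by fixpoint:
[1]
  A via A→a: +{a}
  B via B→a a: +{a}
  C via C→A: +{a}
  C via C→b: +{b}
  S via S→B S: +{a}
  S via S→b: +{b}
  FIRST[S]={a,b}  FIRST[A]={a}  FIRST[B]={a}  FIRST[C]={a,b}
[2] (no change)
  FIRST[S]={a,b}  FIRST[A]={a}  FIRST[B]={a}  FIRST[C]={a,b}

FOLLOW iteration:
seed FOLLOW(S) with $
iter 1:
  B→B b: FOLLOW(B) ⊇ FIRST(b) = {b}; new: +{b}
  S→B S: FOLLOW(B) ⊇ FIRST(S) = {a,b}; new: +{a}
  S→b A: FOLLOW(A) ⊇ FOLLOW(S) ⊇ {$}; new: +{$}
  S→b C: FOLLOW(C) ⊇ FOLLOW(S) ⊇ {$}; new: +{$}
  S: {$}  A: {$}  B: {a,b}  C: {$}
iter 2: — fixpoint
  S: {$}  A: {$}  B: {a,b}  C: {$}

FOLLOW(B) = ["a", "b"]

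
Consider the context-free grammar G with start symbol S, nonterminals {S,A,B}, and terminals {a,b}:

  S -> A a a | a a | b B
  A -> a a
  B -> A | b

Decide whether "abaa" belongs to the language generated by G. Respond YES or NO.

Convert to CNF:
  S -> A X2 | T0 T0 | T1 B
  A -> T0 T0
  B -> T0 T0 | b
  T0 -> a
  T1 -> b
  X2 -> T0 T0

CYK table (by increasing span):
  cell(0,0) a: {T0}  orig:{}
  cell(1,1) b: {B,T1}  orig:{B}
  cell(2,2) a: {T0}  orig:{}
  cell(3,3) a: {T0}  orig:{}
  cell(0,1) ab: ∅
  cell(1,2) ba: ∅
  cell(2,3) aa: {A,B,S,X2}  orig:{A,B,S}
  cell(0,2) aba: ∅
  cell(1,3) baa: {S}
  cell(0,3) abaa: ∅

S ∉ T[0,3] ⇒ NO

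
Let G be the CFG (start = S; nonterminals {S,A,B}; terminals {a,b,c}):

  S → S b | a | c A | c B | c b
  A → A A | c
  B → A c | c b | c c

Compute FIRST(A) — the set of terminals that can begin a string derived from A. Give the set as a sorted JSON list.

Compute FIRST by fixpoint:
[1]
  A via A→c: +{c}
  B via B→A c: +{c}
  S via S→a: +{a}
  S via S→c A: +{c}
  FIRST[S]={a,c}  FIRST[A]={c}  FIRST[B]={c}
[2] (stable)
  FIRST[S]={a,c}  FIRST[A]={c}  FIRST[B]={c}

FIRST(A) = ["c"]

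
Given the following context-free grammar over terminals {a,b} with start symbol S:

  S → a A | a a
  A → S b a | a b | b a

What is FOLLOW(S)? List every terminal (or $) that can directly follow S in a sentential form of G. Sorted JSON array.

FIRST sets, iterate to fixpoint:
iter 1:
  A via A→a b: +{a}
  A via A→b a: +{b}
  S via S→a A: +{a}
  FIRST[S]={a}  FIRST[A]={a,b}
iter 2: — fixpoint
  FIRST[S]={a}  FIRST[A]={a,b}

FOLLOW iteration:
initialize: $ ∈ FOLLOW(S)
round 1:
  A→S b a: FOLLOW(S) ⊇ FIRST(b) = {b}; new: +{b}
  S→a A: FOLLOW(A) ⊇ FOLLOW(S) ⊇ {$,b}; new: +{$,b}
  FOLLOW(S)={$,b}  FOLLOW(A)={$,b}
round 2: done
  FOLLOW(S)={$,b}  FOLLOW(A)={$,b}

FOLLOW(S) = ["$", "b"]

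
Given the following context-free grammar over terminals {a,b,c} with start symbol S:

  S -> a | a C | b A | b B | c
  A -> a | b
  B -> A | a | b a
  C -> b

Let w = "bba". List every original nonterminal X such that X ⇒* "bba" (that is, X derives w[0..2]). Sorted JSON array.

Convert to CNF:
  S -> T0 A | T0 B | T1 C | a | c
  A -> a | b
  B -> T0 T1 | a | b
  C -> b
  T0 -> b
  T1 -> a

CYK fill (cells [i..j] with 0 ≤ i ≤ j ≤ 2 only):
  [0..0]={A,B,C,T0}  "b"  orig:{A,B,C}
  [1..1]={A,B,C,T0}  "b"  orig:{A,B,C}
  [2..2]={A,B,S,T1}  "a"  orig:{A,B,S}
  [0..1]={S}  "bb"
  [1..2]={B,S}  "ba"
  [0..2]={S}  "bba"

Original NTs in T[0,2] deriving "bba": ["S"]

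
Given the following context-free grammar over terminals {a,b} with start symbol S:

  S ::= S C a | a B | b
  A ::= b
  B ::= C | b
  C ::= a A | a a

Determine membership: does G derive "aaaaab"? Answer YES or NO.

CNF form of G:
  S -> S X1 | T0 B | b
  A -> b
  B -> T0 A | T0 T0 | b
  C -> T0 A | T0 T0
  T0 -> a
  X1 -> C T0

Fill CYK table bottom-up:
  T[0,0] 'a' = {T0}  orig:{}
  T[1,1] 'a' = {T0}  orig:{}
  T[2,2] 'a' = {T0}  orig:{}
  T[3,3] 'a' = {T0}  orig:{}
  T[4,4] 'a' = {T0}  orig:{}
  T[5,5] 'b' = {A,B,S}
  T[0,1] 'aa' = {B,C}
  T[1,2] 'aa' = {B,C}
  T[2,3] 'aa' = {B,C}
  T[3,4] 'aa' = {B,C}
  T[4,5] 'ab' = {B,C,S}
  T[0,2] 'aaa' = {S,X1}  orig:{S}
  T[1,3] 'aaa' = {S,X1}  orig:{S}
  T[2,4] 'aaa' = {S,X1}  orig:{S}
  T[3,5] 'aab' = {S}
  T[0,3] 'aaaa' = ∅
  T[1,4] 'aaaa' = ∅
  T[2,5] 'aaab' = ∅
  T[0,4] 'aaaaa' = ∅
  T[1,5] 'aaaab' = ∅
  T[0,5] 'aaaaab' = ∅

S ∉ T[0,5] ⇒ NO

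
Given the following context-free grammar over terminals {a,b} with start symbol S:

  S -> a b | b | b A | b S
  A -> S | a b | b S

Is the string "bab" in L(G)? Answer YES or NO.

CNF form of G:
  S -> T0 T1 | T1 A | T1 S | b
  A -> T0 T1 | T1 A | T1 S | b
  T0 -> a
  T1 -> b

CYK fill:
  [0..0]={A,S,T1}  "b"  orig:{A,S}
  [1..1]={T0}  "a"  orig:{}
  [2..2]={A,S,T1}  "b"  orig:{A,S}
  [0..1]=∅  "ba"
  [1..2]={A,S}  "ab"
  [0..2]={A,S}  "bab"

S ∈ T[0,2] ⇒ YES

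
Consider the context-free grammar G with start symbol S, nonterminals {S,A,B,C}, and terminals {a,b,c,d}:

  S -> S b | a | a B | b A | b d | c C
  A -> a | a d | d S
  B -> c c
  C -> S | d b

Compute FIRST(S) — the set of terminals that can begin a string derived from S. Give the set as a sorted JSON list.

FIRST sets, iterate to fixpoint:
[1]
  A via A→a: +{a}
  A via A→d S: +{d}
  B via B→c c: +{c}
  C via C→d b: +{d}
  S via S→a: +{a}
  S via S→b A: +{b}
  S via S→c C: +{c}
  FIRST[S]={a,b,c}  FIRST[A]={a,d}  FIRST[B]={c}  FIRST[C]={d}
[2]
  C via C→S: +{a,b,c}
  FIRST[S]={a,b,c}  FIRST[A]={a,d}  FIRST[B]={c}  FIRST[C]={a,b,c,d}
[3] (no change)
  FIRST[S]={a,b,c}  FIRST[A]={a,d}  FIRST[B]={c}  FIRST[C]={a,b,c,d}

FIRST(S) = ["a", "b", "c"]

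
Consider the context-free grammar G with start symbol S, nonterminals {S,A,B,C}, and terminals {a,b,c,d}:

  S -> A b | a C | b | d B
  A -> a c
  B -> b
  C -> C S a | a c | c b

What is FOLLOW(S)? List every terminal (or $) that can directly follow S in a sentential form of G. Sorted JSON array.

FIRST iteration:
[1]
  A via A→a c: +{a}
  B via B→b: +{b}
  C via C→a c: +{a}
  C via C→c b: +{c}
  S via S→A b: +{a}
  S via S→b: +{b}
  S via S→d B: +{d}
  FIRST[S]={a,b,d}  FIRST[A]={a}  FIRST[B]={b}  FIRST[C]={a,c}
[2] — fixpoint
  FIRST[S]={a,b,d}  FIRST[A]={a}  FIRST[B]={b}  FIRST[C]={a,c}

FOLLOW iteration:
FOLLOW(S) := {$}
round 1:
  C→C S a: FOLLOW(C) ⊇ FIRST(S) = {a,b,d}; new: +{a,b,d}
  C→C S a: FOLLOW(S) ⊇ FIRST(a) = {a}; new: +{a}
  S→A b: FOLLOW(A) ⊇ FIRST(b) = {b}; new: +{b}
  S→a C: FOLLOW(C) ⊇ FOLLOW(S) ⊇ {$,a}; new: +{$}
  S→d B: FOLLOW(B) ⊇ FOLLOW(S) ⊇ {$,a}; new: +{$,a}
  FOLLOW[S]={$,a}  FOLLOW[A]={b}  FOLLOW[B]={$,a}  FOLLOW[C]={$,a,b,d}
round 2: (stable)
  FOLLOW[S]={$,a}  FOLLOW[A]={b}  FOLLOW[B]={$,a}  FOLLOW[C]={$,a,b,d}

FOLLOW(S) = ["$", "a"]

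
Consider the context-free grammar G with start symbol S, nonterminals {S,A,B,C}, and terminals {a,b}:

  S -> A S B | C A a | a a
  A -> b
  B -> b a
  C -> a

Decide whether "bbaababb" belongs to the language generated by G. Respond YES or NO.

CNF form of G:
  S -> A X2 | C X3 | T1 T1
  A -> b
  B -> T0 T1
  C -> a
  T0 -> b
  T1 -> a
  X2 -> S B
  X3 -> A T1

Fill CYK table bottom-up:
  [0..0]={A,T0}  "b"  orig:{A}
  [1..1]={A,T0}  "b"  orig:{A}
  [2..2]={C,T1}  "a"  orig:{C}
  [3..3]={C,T1}  "a"  orig:{C}
  [4..4]={A,T0}  "b"  orig:{A}
  [5..5]={C,T1}  "a"  orig:{C}
  [6..6]={A,T0}  "b"  orig:{A}
  [7..7]={A,T0}  "b"  orig:{A}
  [0..1]=∅  "bb"
  [1..2]={B,X3}  "ba"  orig:{B}
  [2..3]={S}  "aa"
  [3..4]=∅  "ab"
  [4..5]={B,X3}  "ba"  orig:{B}
  [5..6]=∅  "ab"
  [6..7]=∅  "bb"
  [0..2]=∅  "bba"
  [1..3]=∅  "baa"
  [2..4]=∅  "aab"
  [3..5]={S}  "aba"
  [4..6]=∅  "bab"
  [5..7]=∅  "abb"
  [0..3]=∅  "bbaa"
  [1..4]=∅  "baab"
  [2..5]={X2}  "aaba"  orig:{}
  [3..6]=∅  "abab"
  [4..7]=∅  "babb"
  [0..4]=∅  "bbaab"
  [1..5]={S}  "baaba"
  [2..6]=∅  "aabab"
  [3..7]=∅  "ababb"
  [0..5]=∅  "bbaaba"
  [1..6]=∅  "baabab"
  [2..7]=∅  "aababb"
  [0..6]=∅  "bbaabab"
  [1..7]=∅  "baababb"
  [0..7]=∅  "bbaababb"

S ∉ T[0,7] ⇒ NO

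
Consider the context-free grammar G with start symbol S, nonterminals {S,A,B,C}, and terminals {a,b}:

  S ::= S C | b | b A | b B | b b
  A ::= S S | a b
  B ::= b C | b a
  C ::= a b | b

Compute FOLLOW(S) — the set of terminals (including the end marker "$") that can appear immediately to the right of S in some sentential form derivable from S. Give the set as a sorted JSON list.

Compute FIRST by fixpoint:
iter 1:
  A via A→a b: +{a}
  B via B→b C: +{b}
  C via C→a b: +{a}
  C via C→b: +{b}
  S via S→b: +{b}
  S: {b}  A: {a}  B: {b}  C: {a,b}
iter 2:
  A via A→S S: +{b}
  S: {b}  A: {a,b}  B: {b}  C: {a,b}
iter 3: — fixpoint
  S: {b}  A: {a,b}  B: {b}  C: {a,b}

FOLLOW sets:
seed FOLLOW(S) with $
pass 1:
  A→S S: FOLLOW(S) ⊇ FIRST(S) = {b}; new: +{b}
  S→S C: FOLLOW(S) ⊇ FIRST(C) = {a,b}; new: +{a}
  S→S C: FOLLOW(C) ⊇ FOLLOW(S) ⊇ {$,a,b}; new: +{$,a,b}
  S→b A: FOLLOW(A) ⊇ FOLLOW(S) ⊇ {$,a,b}; new: +{$,a,b}
  S→b B: FOLLOW(B) ⊇ FOLLOW(S) ⊇ {$,a,b}; new: +{$,a,b}
  FOLLOW[S]={$,a,b}  FOLLOW[A]={$,a,b}  FOLLOW[B]={$,a,b}  FOLLOW[C]={$,a,b}
pass 2: (no change)
  FOLLOW[S]={$,a,b}  FOLLOW[A]={$,a,b}  FOLLOW[B]={$,a,b}  FOLLOW[C]={$,a,b}

FOLLOW(S) = ["$", "a", "b"]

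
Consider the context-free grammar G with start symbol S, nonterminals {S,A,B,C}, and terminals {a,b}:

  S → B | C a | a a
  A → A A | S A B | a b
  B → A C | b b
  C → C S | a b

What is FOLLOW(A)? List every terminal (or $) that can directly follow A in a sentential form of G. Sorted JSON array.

FIRST sets, iterate to fixpoint:
round 1:
  A via A→a b: +{a}
  B via B→A C: +{a}
  B via B→b b: +{b}
  C via C→a b: +{a}
  S via S→B: +{a,b}
  S: {a,b}  A: {a}  B: {a,b}  C: {a}
round 2:
  A via A→S A B: +{b}
  S: {a,b}  A: {a,b}  B: {a,b}  C: {a}
round 3: (stable)
  S: {a,b}  A: {a,b}  B: {a,b}  C: {a}

FOLLOW iteration:
initialize: $ ∈ FOLLOW(S)
iter 1:
  A→A A: FOLLOW(A) ⊇ FIRST(A) = {a,b}; new: +{a,b}
  A→S A B: FOLLOW(S) ⊇ FIRST(A) = {a,b}; new: +{a,b}
  A→S A B: FOLLOW(B) ⊇ FOLLOW(A) ⊇ {a,b}; new: +{a,b}
  B→A C: FOLLOW(C) ⊇ FOLLOW(B) ⊇ {a,b}; new: +{a,b}
  S→B: FOLLOW(B) ⊇ FOLLOW(S) ⊇ {$,a,b}; new: +{$}
  FOLLOW[S]={$,a,b}  FOLLOW[A]={a,b}  FOLLOW[B]={$,a,b}  FOLLOW[C]={a,b}
iter 2:
  B→A C: FOLLOW(C) ⊇ FOLLOW(B) ⊇ {$,a,b}; new: +{$}
  FOLLOW[S]={$,a,b}  FOLLOW[A]={a,b}  FOLLOW[B]={$,a,b}  FOLLOW[C]={$,a,b}
iter 3: (stable)
  FOLLOW[S]={$,a,b}  FOLLOW[A]={a,b}  FOLLOW[B]={$,a,b}  FOLLOW[C]={$,a,b}

FOLLOW(A) = ["a", "b"]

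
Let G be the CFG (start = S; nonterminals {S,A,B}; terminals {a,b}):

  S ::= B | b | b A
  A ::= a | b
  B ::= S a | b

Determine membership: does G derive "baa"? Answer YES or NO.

CNF form of G:
  S -> S T0 | T1 A | b
  A -> a | b
  B -> S T0 | b
  T0 -> a
  T1 -> b

CYK table (by increasing span):
  cell(0,0) b: {A,B,S,T1}  orig:{A,B,S}
  cell(1,1) a: {A,T0}  orig:{A}
  cell(2,2) a: {A,T0}  orig:{A}
  cell(0,1) ba: {B,S}
  cell(1,2) aa: ∅
  cell(0,2) baa: {B,S}

S ∈ T[0,2] ⇒ YES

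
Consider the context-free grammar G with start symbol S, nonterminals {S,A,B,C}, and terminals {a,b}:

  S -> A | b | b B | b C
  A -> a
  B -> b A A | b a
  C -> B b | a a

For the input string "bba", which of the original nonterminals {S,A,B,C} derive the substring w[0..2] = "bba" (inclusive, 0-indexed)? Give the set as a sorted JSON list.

Convert to CNF:
  S -> T0 B | T0 C | a | b
  A -> a
  B -> T0 T1 | T0 X2
  C -> B T0 | T1 T1
  T0 -> b
  T1 -> a
  X2 -> A A

Fill CYK table bottom-up, restricted to cells inside w[0..2]:
  T[0,0] 'b' = {S,T0}  orig:{S}
  T[1,1] 'b' = {S,T0}  orig:{S}
  T[2,2] 'a' = {A,S,T1}  orig:{A,S}
  T[0,1] 'bb' = ∅
  T[1,2] 'ba' = {B}
  T[0,2] 'bba' = {S}

Original NTs in T[0,2] deriving "bba": ["S"]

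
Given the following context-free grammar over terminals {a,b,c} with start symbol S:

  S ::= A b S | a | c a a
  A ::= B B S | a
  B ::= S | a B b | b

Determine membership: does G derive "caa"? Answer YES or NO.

CNF form of G:
  S -> A X7 | T2 X8 | a
  A -> B X3 | a
  B -> A X4 | T1 X5 | T2 X6 | a | b
  T0 -> b
  T1 -> a
  T2 -> c
  X3 -> B S
  X4 -> T0 S
  X5 -> B T0
  X6 -> T1 T1
  X7 -> T0 S
  X8 -> T1 T1

CYK fill:
  T[0,0] 'c' = {T2}  orig:{}
  T[1,1] 'a' = {A,B,S,T1}  orig:{A,B,S}
  T[2,2] 'a' = {A,B,S,T1}  orig:{A,B,S}
  T[0,1] 'ca' = ∅
  T[1,2] 'aa' = {X3,X6,X8}  orig:{}
  T[0,2] 'caa' = {B,S}

S ∈ T[0,2] ⇒ YES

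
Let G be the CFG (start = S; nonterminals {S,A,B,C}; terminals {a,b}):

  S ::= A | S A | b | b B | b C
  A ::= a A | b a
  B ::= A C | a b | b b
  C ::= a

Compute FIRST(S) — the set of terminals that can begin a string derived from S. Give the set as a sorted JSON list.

Compute FIRST by fixpoint:
[1]
  A via A→a A: +{a}
  A via A→b a: +{b}
  B via B→A C: +{a,b}
  C via C→a: +{a}
  S via S→A: +{a,b}
  FIRST[S]={a,b}  FIRST[A]={a,b}  FIRST[B]={a,b}  FIRST[C]={a}
[2] (stable)
  FIRST[S]={a,b}  FIRST[A]={a,b}  FIRST[B]={a,b}  FIRST[C]={a}

FIRST(S) = ["a", "b"]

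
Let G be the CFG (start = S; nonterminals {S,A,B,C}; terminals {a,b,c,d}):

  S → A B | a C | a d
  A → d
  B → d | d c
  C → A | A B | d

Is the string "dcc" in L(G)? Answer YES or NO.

CNF form of G:
  S -> A B | T2 C | T2 T0
  A -> d
  B -> T0 T1 | d
  C -> A B | d
  T0 -> d
  T1 -> c
  T2 -> a

CYK table (by increasing span):
  [0..0]={A,B,C,T0}  "d"  orig:{A,B,C}
  [1..1]={T1}  "c"  orig:{}
  [2..2]={T1}  "c"  orig:{}
  [0..1]={B}  "dc"
  [1..2]=∅  "cc"
  [0..2]=∅  "dcc"

S ∉ T[0,2] ⇒ NO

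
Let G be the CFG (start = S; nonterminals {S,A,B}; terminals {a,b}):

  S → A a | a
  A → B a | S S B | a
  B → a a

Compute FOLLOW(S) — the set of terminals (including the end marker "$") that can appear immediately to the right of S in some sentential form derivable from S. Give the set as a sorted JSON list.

Compute FIRST by fixpoint:
round 1:
  A via A→a: +{a}
  B via B→a a: +{a}
  S via S→A a: +{a}
  FIRST[S]={a}  FIRST[A]={a}  FIRST[B]={a}
round 2: done
  FIRST[S]={a}  FIRST[A]={a}  FIRST[B]={a}

FOLLOW iteration:
initialize: $ ∈ FOLLOW(S)
[1]
  A→B a: FOLLOW(B) ⊇ FIRST(a) = {a}; new: +{a}
  A→S S B: FOLLOW(S) ⊇ FIRST(S) = {a}; new: +{a}
  S→A a: FOLLOW(A) ⊇ FIRST(a) = {a}; new: +{a}
  S: {$,a}  A: {a}  B: {a}
[2] done
  S: {$,a}  A: {a}  B: {a}

FOLLOW(S) = ["$", "a"]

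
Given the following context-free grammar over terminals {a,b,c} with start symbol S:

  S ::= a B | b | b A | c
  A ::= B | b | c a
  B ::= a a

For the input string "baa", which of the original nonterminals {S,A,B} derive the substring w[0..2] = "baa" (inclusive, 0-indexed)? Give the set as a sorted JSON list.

Convert to CNF:
  S -> T0 B | T2 A | b | c
  A -> T0 T0 | T1 T0 | b
  B -> T0 T0
  T0 -> a
  T1 -> c
  T2 -> b

Fill CYK table bottom-up, restricted to cells inside w[0..2]:
  cell(0,0) b: {A,S,T2}  orig:{A,S}
  cell(1,1) a: {T0}  orig:{}
  cell(2,2) a: {T0}  orig:{}
  cell(0,1) ba: ∅
  cell(1,2) aa: {A,B}
  cell(0,2) baa: {S}

Original NTs in T[0,2] deriving "baa": ["S"]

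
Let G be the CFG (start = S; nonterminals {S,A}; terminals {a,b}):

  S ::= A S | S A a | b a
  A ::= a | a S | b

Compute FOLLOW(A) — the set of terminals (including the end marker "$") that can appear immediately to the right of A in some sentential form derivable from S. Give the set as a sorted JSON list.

FIRST iteration:
pass 1:
  A via A→a: +{a}
  A via A→b: +{b}
  S via S→A S: +{a,b}
  FIRST[S]={a,b}  FIRST[A]={a,b}
pass 2: (no change)
  FIRST[S]={a,b}  FIRST[A]={a,b}

Compute FOLLOW by fixpoint:
initialize: $ ∈ FOLLOW(S)
iter 1:
  S→A S: FOLLOW(A) ⊇ FIRST(S) = {a,b}; new: +{a,b}
  S→S A a: FOLLOW(S) ⊇ FIRST(A) = {a,b}; new: +{a,b}
  FOLLOW(S)={$,a,b}  FOLLOW(A)={a,b}
iter 2: (stable)
  FOLLOW(S)={$,a,b}  FOLLOW(A)={a,b}

FOLLOW(A) = ["a", "b"]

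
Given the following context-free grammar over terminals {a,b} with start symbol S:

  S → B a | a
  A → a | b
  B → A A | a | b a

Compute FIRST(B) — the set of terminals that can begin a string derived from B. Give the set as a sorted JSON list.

FIRST sets, iterate to fixpoint:
pass 1:
  A via A→a: +{a}
  A via A→b: +{b}
  B via B→A A: +{a,b}
  S via S→B a: +{a,b}
  FIRST[S]={a,b}  FIRST[A]={a,b}  FIRST[B]={a,b}
pass 2: (no change)
  FIRST[S]={a,b}  FIRST[A]={a,b}  FIRST[B]={a,b}

FIRST(B) = ["a", "b"]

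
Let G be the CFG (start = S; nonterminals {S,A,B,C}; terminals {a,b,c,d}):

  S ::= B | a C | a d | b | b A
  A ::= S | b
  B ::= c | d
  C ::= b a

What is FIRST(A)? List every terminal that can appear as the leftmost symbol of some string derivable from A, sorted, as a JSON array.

FIRST iteration:
pass 1:
  A via A→b: +{b}
  B via B→c: +{c}
  B via B→d: +{d}
  C via C→b a: +{b}
  S via S→B: +{c,d}
  S via S→a C: +{a}
  S via S→b: +{b}
  FIRST[S]={a,b,c,d}  FIRST[A]={b}  FIRST[B]={c,d}  FIRST[C]={b}
pass 2:
  A via A→S: +{a,c,d}
  FIRST[S]={a,b,c,d}  FIRST[A]={a,b,c,d}  FIRST[B]={c,d}  FIRST[C]={b}
pass 3: done
  FIRST[S]={a,b,c,d}  FIRST[A]={a,b,c,d}  FIRST[B]={c,d}  FIRST[C]={b}

FIRST(A) = ["a", "b", "c", "d"]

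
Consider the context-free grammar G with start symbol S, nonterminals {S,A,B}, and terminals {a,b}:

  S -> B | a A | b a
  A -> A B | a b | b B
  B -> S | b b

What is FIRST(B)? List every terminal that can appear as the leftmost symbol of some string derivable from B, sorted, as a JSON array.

FIRST sets, iterate to fixpoint:
iter 1:
  A via A→a b: +{a}
  A via A→b B: +{b}
  B via B→b b: +{b}
  S via S→B: +{b}
  S via S→a A: +{a}
  S: {a,b}  A: {a,b}  B: {b}
iter 2:
  B via B→S: +{a}
  S: {a,b}  A: {a,b}  B: {a,b}
iter 3: — fixpoint
  S: {a,b}  A: {a,b}  B: {a,b}

FIRST(B) = ["a", "b"]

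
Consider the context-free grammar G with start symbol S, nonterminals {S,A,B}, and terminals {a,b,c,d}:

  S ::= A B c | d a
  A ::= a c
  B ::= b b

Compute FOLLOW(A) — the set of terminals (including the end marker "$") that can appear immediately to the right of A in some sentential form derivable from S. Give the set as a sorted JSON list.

FIRST iteration:
round 1:
  A via A→a c: +{a}
  B via B→b b: +{b}
  S via S→A B c: +{a}
  S via S→d a: +{d}
  S: {a,d}  A: {a}  B: {b}
round 2: done
  S: {a,d}  A: {a}  B: {b}

Compute FOLLOW by fixpoint:
FOLLOW(S) := {$}
pass 1:
  S→A B c: FOLLOW(A) ⊇ FIRST(B) = {b}; new: +{b}
  S→A B c: FOLLOW(B) ⊇ FIRST(c) = {c}; new: +{c}
  FOLLOW[S]={$}  FOLLOW[A]={b}  FOLLOW[B]={c}
pass 2: done
  FOLLOW[S]={$}  FOLLOW[A]={b}  FOLLOW[B]={c}

FOLLOW(A) = ["b"]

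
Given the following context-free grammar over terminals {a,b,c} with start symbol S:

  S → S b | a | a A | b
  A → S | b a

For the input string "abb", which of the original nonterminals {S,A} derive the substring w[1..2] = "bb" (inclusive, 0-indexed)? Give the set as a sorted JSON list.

Convert to CNF:
  S -> S T0 | T1 A | a | b
  A -> S T0 | T0 T1 | T1 A | a | b
  T0 -> b
  T1 -> a

CYK table (by increasing span), restricted to cells inside w[1..2]:
  T[1,1] 'b' = {A,S,T0}  orig:{A,S}
  T[2,2] 'b' = {A,S,T0}  orig:{A,S}
  T[1,2] 'bb' = {A,S}

Original NTs in T[1,2] deriving "bb": ["A", "S"]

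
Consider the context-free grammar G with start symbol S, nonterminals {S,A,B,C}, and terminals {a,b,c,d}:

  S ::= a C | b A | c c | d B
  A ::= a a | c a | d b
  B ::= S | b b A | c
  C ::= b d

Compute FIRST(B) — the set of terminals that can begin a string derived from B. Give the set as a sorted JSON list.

FIRST sets, iterate to fixpoint:
[1]
  A via A→a a: +{a}
  A via A→c a: +{c}
  A via A→d b: +{d}
  B via B→b b A: +{b}
  B via B→c: +{c}
  C via C→b d: +{b}
  S via S→a C: +{a}
  S via S→b A: +{b}
  S via S→c c: +{c}
  S via S→d B: +{d}
  FIRST[S]={a,b,c,d}  FIRST[A]={a,c,d}  FIRST[B]={b,c}  FIRST[C]={b}
[2]
  B via B→S: +{a,d}
  FIRST[S]={a,b,c,d}  FIRST[A]={a,c,d}  FIRST[B]={a,b,c,d}  FIRST[C]={b}
[3] done
  FIRST[S]={a,b,c,d}  FIRST[A]={a,c,d}  FIRST[B]={a,b,c,d}  FIRST[C]={b}

FIRST(B) = ["a", "b", "c", "d"]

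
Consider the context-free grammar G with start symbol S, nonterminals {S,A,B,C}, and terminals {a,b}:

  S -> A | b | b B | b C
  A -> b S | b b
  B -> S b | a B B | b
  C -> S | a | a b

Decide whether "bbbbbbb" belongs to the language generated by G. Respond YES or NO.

CNF form of G:
  S -> T0 B | T0 C | T0 S | T0 T0 | b
  A -> T0 S | T0 T0
  B -> S T0 | T1 X2 | b
  C -> T0 B | T0 C | T0 S | T0 T0 | T1 T0 | a | b
  T0 -> b
  T1 -> a
  X2 -> B B

CYK fill:
  [0..0]={B,C,S,T0}  "b"  orig:{B,C,S}
  [1..1]={B,C,S,T0}  "b"  orig:{B,C,S}
  [2..2]={B,C,S,T0}  "b"  orig:{B,C,S}
  [3..3]={B,C,S,T0}  "b"  orig:{B,C,S}
  [4..4]={B,C,S,T0}  "b"  orig:{B,C,S}
  [5..5]={B,C,S,T0}  "b"  orig:{B,C,S}
  [6..6]={B,C,S,T0}  "b"  orig:{B,C,S}
  [0..1]={A,B,C,S,X2}  "bb"  orig:{A,B,C,S}
  [1..2]={A,B,C,S,X2}  "bb"  orig:{A,B,C,S}
  [2..3]={A,B,C,S,X2}  "bb"  orig:{A,B,C,S}
  [3..4]={A,B,C,S,X2}  "bb"  orig:{A,B,C,S}
  [4..5]={A,B,C,S,X2}  "bb"  orig:{A,B,C,S}
  [5..6]={A,B,C,S,X2}  "bb"  orig:{A,B,C,S}
  [0..2]={A,B,C,S,X2}  "bbb"  orig:{A,B,C,S}
  [1..3]={A,B,C,S,X2}  "bbb"  orig:{A,B,C,S}
  [2..4]={A,B,C,S,X2}  "bbb"  orig:{A,B,C,S}
  [3..5]={A,B,C,S,X2}  "bbb"  orig:{A,B,C,S}
  [4..6]={A,B,C,S,X2}  "bbb"  orig:{A,B,C,S}
  [0..3]={A,B,C,S,X2}  "bbbb"  orig:{A,B,C,S}
  [1..4]={A,B,C,S,X2}  "bbbb"  orig:{A,B,C,S}
  [2..5]={A,B,C,S,X2}  "bbbb"  orig:{A,B,C,S}
  [3..6]={A,B,C,S,X2}  "bbbb"  orig:{A,B,C,S}
  [0..4]={A,B,C,S,X2}  "bbbbb"  orig:{A,B,C,S}
  [1..5]={A,B,C,S,X2}  "bbbbb"  orig:{A,B,C,S}
  [2..6]={A,B,C,S,X2}  "bbbbb"  orig:{A,B,C,S}
  [0..5]={A,B,C,S,X2}  "bbbbbb"  orig:{A,B,C,S}
  [1..6]={A,B,C,S,X2}  "bbbbbb"  orig:{A,B,C,S}
  [0..6]={A,B,C,S,X2}  "bbbbbbb"  orig:{A,B,C,S}

S ∈ T[0,6] ⇒ YES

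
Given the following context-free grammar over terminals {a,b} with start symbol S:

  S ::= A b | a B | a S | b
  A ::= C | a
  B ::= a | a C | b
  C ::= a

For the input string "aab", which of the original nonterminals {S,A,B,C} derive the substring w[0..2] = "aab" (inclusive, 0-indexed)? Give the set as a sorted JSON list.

Convert to CNF:
  S -> A T1 | T0 B | T0 S | b
  A -> a
  B -> T0 C | a | b
  C -> a
  T0 -> a
  T1 -> b

CYK fill — only the sub-triangle for w[0..2]:
  cell(0,0) a: {A,B,C,T0}  orig:{A,B,C}
  cell(1,1) a: {A,B,C,T0}  orig:{A,B,C}
  cell(2,2) b: {B,S,T1}  orig:{B,S}
  cell(0,1) aa: {B,S}
  cell(1,2) ab: {S}
  cell(0,2) aab: {S}

Original NTs in T[0,2] deriving "aab": ["S"]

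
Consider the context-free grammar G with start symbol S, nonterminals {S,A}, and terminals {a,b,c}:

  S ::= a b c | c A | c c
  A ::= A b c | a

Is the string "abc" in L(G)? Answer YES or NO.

CNF form of G:
  S -> T1 A | T1 T1 | T2 X4
  A -> A X3 | a
  T0 -> b
  T1 -> c
  T2 -> a
  X3 -> T0 T1
  X4 -> T0 T1

Fill CYK table bottom-up:
  [0..0]={A,T2}  "a"  orig:{A}
  [1..1]={T0}  "b"  orig:{}
  [2..2]={T1}  "c"  orig:{}
  [0..1]=∅  "ab"
  [1..2]={X3,X4}  "bc"  orig:{}
  [0..2]={A,S}  "abc"

S ∈ T[0,2] ⇒ YES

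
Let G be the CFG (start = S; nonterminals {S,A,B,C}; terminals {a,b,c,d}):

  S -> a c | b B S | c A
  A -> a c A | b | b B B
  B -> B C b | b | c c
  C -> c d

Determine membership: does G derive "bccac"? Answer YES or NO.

Convert to CNF:
  S -> T0 T1 | T1 A | T2 X7
  A -> T0 X4 | T2 X5 | b
  B -> B X6 | T1 T1 | b
  C -> T1 T3
  T0 -> a
  T1 -> c
  T2 -> b
  T3 -> d
  X4 -> T1 A
  X5 -> B B
  X6 -> C T2
  X7 -> B S

CYK table (by increasing span):
  T[0,0] 'b' = {A,B,T2}  orig:{A,B}
  T[1,1] 'c' = {T1}  orig:{}
  T[2,2] 'c' = {T1}  orig:{}
  T[3,3] 'a' = {T0}  orig:{}
  T[4,4] 'c' = {T1}  orig:{}
  T[0,1] 'bc' = ∅
  T[1,2] 'cc' = {B}
  T[2,3] 'ca' = ∅
  T[3,4] 'ac' = {S}
  T[0,2] 'bcc' = {X5}  orig:{}
  T[1,3] 'cca' = ∅
  T[2,4] 'cac' = ∅
  T[0,3] 'bcca' = ∅
  T[1,4] 'ccac' = {X7}  orig:{}
  T[0,4] 'bccac' = {S}

S ∈ T[0,4] ⇒ YES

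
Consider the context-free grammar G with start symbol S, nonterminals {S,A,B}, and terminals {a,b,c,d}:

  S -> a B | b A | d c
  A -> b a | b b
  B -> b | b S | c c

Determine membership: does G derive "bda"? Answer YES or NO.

Convert to CNF:
  S -> T0 A | T1 B | T3 T2
  A -> T0 T0 | T0 T1
  B -> T0 S | T2 T2 | b
  T0 -> b
  T1 -> a
  T2 -> c
  T3 -> d

Fill CYK table bottom-up:
  cell(0,0) b: {B,T0}  orig:{B}
  cell(1,1) d: {T3}  orig:{}
  cell(2,2) a: {T1}  orig:{}
  cell(0,1) bd: ∅
  cell(1,2) da: ∅
  cell(0,2) bda: ∅

S ∉ T[0,2] ⇒ NO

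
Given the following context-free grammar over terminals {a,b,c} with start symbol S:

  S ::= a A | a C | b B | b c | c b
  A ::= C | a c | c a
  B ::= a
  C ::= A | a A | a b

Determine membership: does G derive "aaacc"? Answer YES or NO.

CNF form of G:
  S -> T0 A | T0 C | T1 B | T1 T2 | T2 T1
  A -> T0 A | T0 T1 | T0 T2 | T2 T0
  B -> a
  C -> T0 A | T0 T1 | T0 T2 | T2 T0
  T0 -> a
  T1 -> b
  T2 -> c

Fill CYK table bottom-up:
  cell(0,0) a: {B,T0}  orig:{B}
  cell(1,1) a: {B,T0}  orig:{B}
  cell(2,2) a: {B,T0}  orig:{B}
  cell(3,3) c: {T2}  orig:{}
  cell(4,4) c: {T2}  orig:{}
  cell(0,1) aa: ∅
  cell(1,2) aa: ∅
  cell(2,3) ac: {A,C}
  cell(3,4) cc: ∅
  cell(0,2) aaa: ∅
  cell(1,3) aac: {A,C,S}
  cell(2,4) acc: ∅
  cell(0,3) aaac: {A,C,S}
  cell(1,4) aacc: ∅
  cell(0,4) aaacc: ∅

S ∉ T[0,4] ⇒ NO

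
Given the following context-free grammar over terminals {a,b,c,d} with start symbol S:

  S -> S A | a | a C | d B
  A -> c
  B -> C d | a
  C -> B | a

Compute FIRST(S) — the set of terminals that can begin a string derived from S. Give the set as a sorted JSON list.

FIRST sets, iterate to fixpoint:
pass 1:
  A via A→c: +{c}
  B via B→a: +{a}
  C via C→B: +{a}
  S via S→a: +{a}
  S via S→d B: +{d}
  S: {a,d}  A: {c}  B: {a}  C: {a}
pass 2: — fixpoint
  S: {a,d}  A: {c}  B: {a}  C: {a}

FIRST(S) = ["a", "d"]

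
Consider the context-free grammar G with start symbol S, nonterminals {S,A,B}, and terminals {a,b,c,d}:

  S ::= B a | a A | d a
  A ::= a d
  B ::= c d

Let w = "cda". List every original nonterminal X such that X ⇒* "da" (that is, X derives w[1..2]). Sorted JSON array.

CNF form of G:
  S -> B T0 | T0 A | T1 T0
  A -> T0 T1
  B -> T2 T1
  T0 -> a
  T1 -> d
  T2 -> c

Fill CYK table bottom-up (cells [i..j] with 1 ≤ i ≤ j ≤ 2 only):
  T[1,1] 'd' = {T1}  orig:{}
  T[2,2] 'a' = {T0}  orig:{}
  T[1,2] 'da' = {S}

Original NTs in T[1,2] deriving "da": ["S"]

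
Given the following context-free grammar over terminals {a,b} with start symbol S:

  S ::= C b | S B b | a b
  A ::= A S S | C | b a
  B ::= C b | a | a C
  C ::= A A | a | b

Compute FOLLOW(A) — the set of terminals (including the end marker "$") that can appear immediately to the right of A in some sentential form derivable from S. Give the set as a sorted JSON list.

FIRST iteration:
pass 1:
  A via A→b a: +{b}
  B via B→a: +{a}
  C via C→A A: +{b}
  C via C→a: +{a}
  S via S→C b: +{a,b}
  S: {a,b}  A: {b}  B: {a}  C: {a,b}
pass 2:
  A via A→C: +{a}
  B via B→C b: +{b}
  S: {a,b}  A: {a,b}  B: {a,b}  C: {a,b}
pass 3: (stable)
  S: {a,b}  A: {a,b}  B: {a,b}  C: {a,b}

Compute FOLLOW by fixpoint:
seed FOLLOW(S) with $
iter 1:
  A→A S S: FOLLOW(A) ⊇ FIRST(S) = {a,b}; new: +{a,b}
  A→A S S: FOLLOW(S) ⊇ FIRST(S) = {a,b}; new: +{a,b}
  A→C: FOLLOW(C) ⊇ FOLLOW(A) ⊇ {a,b}; new: +{a,b}
  S→S B b: FOLLOW(B) ⊇ FIRST(b) = {b}; new: +{b}
  S: {$,a,b}  A: {a,b}  B: {b}  C: {a,b}
iter 2: (no change)
  S: {$,a,b}  A: {a,b}  B: {b}  C: {a,b}

FOLLOW(A) = ["a", "b"]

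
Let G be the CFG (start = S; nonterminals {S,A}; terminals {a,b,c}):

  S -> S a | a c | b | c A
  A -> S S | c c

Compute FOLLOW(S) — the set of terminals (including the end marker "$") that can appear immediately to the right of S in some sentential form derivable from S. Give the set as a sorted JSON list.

Compute FIRST by fixpoint:
iter 1:
  A via A→c c: +{c}
  S via S→a c: +{a}
  S via S→b: +{b}
  S via S→c A: +{c}
  FIRST[S]={a,b,c}  FIRST[A]={c}
iter 2:
  A via A→S S: +{a,b}
  FIRST[S]={a,b,c}  FIRST[A]={a,b,c}
iter 3: (no change)
  FIRST[S]={a,b,c}  FIRST[A]={a,b,c}

Compute FOLLOW by fixpoint:
seed FOLLOW(S) with $
pass 1:
  A→S S: FOLLOW(S) ⊇ FIRST(S) = {a,b,c}; new: +{a,b,c}
  S→c A: FOLLOW(A) ⊇ FOLLOW(S) ⊇ {$,a,b,c}; new: +{$,a,b,c}
  FOLLOW(S)={$,a,b,c}  FOLLOW(A)={$,a,b,c}
pass 2: (stable)
  FOLLOW(S)={$,a,b,c}  FOLLOW(A)={$,a,b,c}

FOLLOW(S) = ["$", "a", "b", "c"]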